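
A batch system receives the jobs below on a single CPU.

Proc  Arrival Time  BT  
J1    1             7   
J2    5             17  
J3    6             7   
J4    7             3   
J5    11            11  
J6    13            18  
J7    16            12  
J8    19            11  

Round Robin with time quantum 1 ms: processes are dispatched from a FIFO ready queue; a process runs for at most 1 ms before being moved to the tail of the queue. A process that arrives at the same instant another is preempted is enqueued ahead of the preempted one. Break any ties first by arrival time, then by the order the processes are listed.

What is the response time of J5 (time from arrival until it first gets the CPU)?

Gantt: | idle 0-1 | J1 1-5 | J2 5-6 | J1 6-7 | J3 7-8 | J2 8-9 | J4 9-10 | J1 10-11 | J3 11-12 | J2 12-13 | J4 13-14 | J5 14-15 | J1 15-16 | J3 16-17 | J6 17-18 | J2 18-19 | J4 19-20 | J5 20-21 | J7 21-22 | J3 22-23 | J6 23-24 | J8 24-25 | J2 25-26 | J5 26-27 | J7 27-28 | J3 28-29 | J6 29-30 | J8 30-31 | J2 31-32 | J5 32-33 | J7 33-34 | J3 34-35 | J6 35-36 | J8 36-37 | J2 37-38 | J5 38-39 | J7 39-40 | J3 40-41 | J6 41-42 | J8 42-43 | J2 43-44 | J5 44-45 | J7 45-46 | J6 46-47 | J8 47-48 | J2 48-49 | J5 49-50 | J7 50-51 | J6 51-52 | J8 52-53 | J2 53-54 | J5 54-55 | J7 55-56 | J6 56-57 | J8 57-58 | J2 58-59 | J5 59-60 | J7 60-61 | J6 61-62 | J8 62-63 | J2 63-64 | J5 64-65 | J7 65-66 | J6 66-67 | J8 67-68 | J2 68-69 | J5 69-70 | J7 70-71 | J6 71-72 | J8 72-73 | J2 73-74 | J7 74-75 | J6 75-76 | J8 76-77 | J2 77-78 | J7 78-79 | J6 79-80 | J2 80-81 | J6 81-82 | J2 82-83 | J6 83-87 |
Completion: J1=16  J2=83  J3=41  J4=20  J5=70  J6=87  J7=79  J8=77
Turnaround (C−A): J1=15  J2=78  J3=35  J4=13  J5=59  J6=74  J7=63  J8=58
Response(J5) = first start − arrival = 14 − 11 = 3

3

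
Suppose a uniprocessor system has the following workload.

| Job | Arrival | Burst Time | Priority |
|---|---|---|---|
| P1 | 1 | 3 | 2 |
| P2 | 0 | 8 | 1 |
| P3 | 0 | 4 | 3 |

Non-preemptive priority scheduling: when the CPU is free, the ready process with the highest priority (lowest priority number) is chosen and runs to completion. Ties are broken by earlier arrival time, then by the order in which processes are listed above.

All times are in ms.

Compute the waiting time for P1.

7

Schedule: | P2 0-8 | P1 8-11 | P3 11-15 |
Completion: P1=11  P2=8  P3=15
Waiting(P1) = turnaround − burst = 10 − 3 = 7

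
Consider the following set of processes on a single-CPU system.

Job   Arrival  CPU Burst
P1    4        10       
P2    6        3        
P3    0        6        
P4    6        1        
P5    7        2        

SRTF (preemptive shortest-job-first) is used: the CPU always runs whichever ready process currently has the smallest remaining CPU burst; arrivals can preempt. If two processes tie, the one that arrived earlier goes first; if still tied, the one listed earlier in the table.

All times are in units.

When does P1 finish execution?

22

Timeline: | P3 0-6 | P4 6-7 | P5 7-9 | P2 9-12 | P1 12-22 |
Completion: P1=22  P2=12  P3=6  P4=7  P5=9
Turnaround (C−A): P1=18  P2=6  P3=6  P4=1  P5=2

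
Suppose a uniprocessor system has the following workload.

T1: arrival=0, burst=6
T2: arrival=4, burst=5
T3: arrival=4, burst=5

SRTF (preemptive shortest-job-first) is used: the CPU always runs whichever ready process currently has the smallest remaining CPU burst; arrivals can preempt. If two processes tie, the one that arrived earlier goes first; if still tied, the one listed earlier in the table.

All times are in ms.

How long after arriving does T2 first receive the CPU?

2

Gantt: | T1 0-6 | T2 6-11 | T3 11-16 |
Completion: T1=6  T2=11  T3=16
Turnaround (C−A): T1=6  T2=7  T3=12
Response(T2) = first start − arrival = 6 − 4 = 2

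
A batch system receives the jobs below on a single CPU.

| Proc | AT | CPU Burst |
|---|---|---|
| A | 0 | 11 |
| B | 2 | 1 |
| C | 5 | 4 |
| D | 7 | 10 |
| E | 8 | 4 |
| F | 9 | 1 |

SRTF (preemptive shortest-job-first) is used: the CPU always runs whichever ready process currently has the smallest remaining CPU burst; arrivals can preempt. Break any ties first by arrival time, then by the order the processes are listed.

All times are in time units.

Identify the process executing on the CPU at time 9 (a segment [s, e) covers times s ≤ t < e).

F

Gantt: | A 0-2 | B 2-3 | A 3-5 | C 5-9 | F 9-10 | E 10-14 | A 14-21 | D 21-31 |
Completion: A=21  B=3  C=9  D=31  E=14  F=10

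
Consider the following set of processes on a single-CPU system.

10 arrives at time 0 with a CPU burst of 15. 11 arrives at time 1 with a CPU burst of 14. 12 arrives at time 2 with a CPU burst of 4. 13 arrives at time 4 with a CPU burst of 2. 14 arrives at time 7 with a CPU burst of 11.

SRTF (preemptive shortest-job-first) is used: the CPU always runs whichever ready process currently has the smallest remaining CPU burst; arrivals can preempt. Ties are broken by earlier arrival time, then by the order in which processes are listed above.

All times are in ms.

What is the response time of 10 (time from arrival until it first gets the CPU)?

0

Gantt: | 10 0-2 | 12 2-6 | 13 6-8 | 14 8-19 | 10 19-32 | 11 32-46 |
Completion: 10=32  11=46  12=6  13=8  14=19
Response(10) = first start − arrival = 0 − 0 = 0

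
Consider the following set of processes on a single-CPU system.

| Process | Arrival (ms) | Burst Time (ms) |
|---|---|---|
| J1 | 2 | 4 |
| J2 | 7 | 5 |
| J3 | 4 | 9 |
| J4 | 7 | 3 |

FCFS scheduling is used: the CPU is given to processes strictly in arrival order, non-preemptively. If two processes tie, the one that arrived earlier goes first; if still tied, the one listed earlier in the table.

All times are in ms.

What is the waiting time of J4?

13

Gantt: | idle 0-2 | J1 2-6 | J3 6-15 | J2 15-20 | J4 20-23 |
Completion: J1=6  J2=20  J3=15  J4=23
Turnaround (C−A): J1=4  J2=13  J3=11  J4=16
Waiting(J4) = turnaround − burst = 16 − 3 = 13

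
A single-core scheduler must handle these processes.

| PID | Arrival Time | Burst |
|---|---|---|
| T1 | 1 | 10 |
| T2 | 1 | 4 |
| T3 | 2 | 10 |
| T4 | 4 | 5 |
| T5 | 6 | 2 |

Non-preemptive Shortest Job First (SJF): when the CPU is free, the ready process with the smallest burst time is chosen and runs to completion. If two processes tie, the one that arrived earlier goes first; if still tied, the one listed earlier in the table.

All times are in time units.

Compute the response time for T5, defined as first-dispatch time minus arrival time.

4

Schedule: | idle 0-1 | T2 1-5 | T4 5-10 | T5 10-12 | T1 12-22 | T3 22-32 |
Completion: T1=22  T2=5  T3=32  T4=10  T5=12
Turnaround (C−A): T1=21  T2=4  T3=30  T4=6  T5=6
Response(T5) = first start − arrival = 10 − 6 = 4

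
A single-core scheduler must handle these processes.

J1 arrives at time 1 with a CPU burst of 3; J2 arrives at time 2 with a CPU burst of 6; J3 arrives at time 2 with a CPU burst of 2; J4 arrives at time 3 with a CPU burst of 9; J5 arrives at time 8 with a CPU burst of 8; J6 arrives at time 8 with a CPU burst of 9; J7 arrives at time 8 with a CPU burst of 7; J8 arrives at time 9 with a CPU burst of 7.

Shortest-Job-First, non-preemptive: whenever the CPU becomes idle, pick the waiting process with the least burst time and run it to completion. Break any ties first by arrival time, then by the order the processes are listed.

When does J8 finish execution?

Timeline: | idle 0-1 | J1 1-4 | J3 4-6 | J2 6-12 | J7 12-19 | J8 19-26 | J5 26-34 | J4 34-43 | J6 43-52 |
Completion: J1=4  J2=12  J3=6  J4=43  J5=34  J6=52  J7=19  J8=26
Turnaround (C−A): J1=3  J2=10  J3=4  J4=40  J5=26  J6=44  J7=11  J8=17

26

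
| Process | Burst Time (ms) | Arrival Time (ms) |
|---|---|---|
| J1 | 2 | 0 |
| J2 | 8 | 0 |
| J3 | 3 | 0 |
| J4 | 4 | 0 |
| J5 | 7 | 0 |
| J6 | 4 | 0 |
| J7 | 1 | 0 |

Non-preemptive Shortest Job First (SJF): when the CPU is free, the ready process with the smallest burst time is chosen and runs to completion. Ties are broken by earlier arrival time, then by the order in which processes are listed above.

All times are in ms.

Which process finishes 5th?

Gantt: | J7 0-1 | J1 1-3 | J3 3-6 | J4 6-10 | J6 10-14 | J5 14-21 | J2 21-29 |
Completion: J1=3  J2=29  J3=6  J4=10  J5=21  J6=14  J7=1
Finish order: J7 → J1 → J3 → J4 → J6 → J5 → J2

J6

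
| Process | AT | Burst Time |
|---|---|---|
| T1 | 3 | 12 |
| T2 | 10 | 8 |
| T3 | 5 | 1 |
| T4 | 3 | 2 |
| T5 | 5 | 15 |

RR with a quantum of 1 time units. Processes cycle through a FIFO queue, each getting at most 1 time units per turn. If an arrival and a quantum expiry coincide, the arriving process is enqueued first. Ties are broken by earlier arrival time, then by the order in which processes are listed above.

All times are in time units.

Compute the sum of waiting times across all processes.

62

Gantt: | idle 0-3 | T1 3-4 | T4 4-5 | T1 5-6 | T3 6-7 | T5 7-8 | T4 8-9 | T1 9-10 | T5 10-11 | T2 11-12 | T1 12-13 | T5 13-14 | T2 14-15 | T1 15-16 | T5 16-17 | T2 17-18 | T1 18-19 | T5 19-20 | T2 20-21 | T1 21-22 | T5 22-23 | T2 23-24 | T1 24-25 | T5 25-26 | T2 26-27 | T1 27-28 | T5 28-29 | T2 29-30 | T1 30-31 | T5 31-32 | T2 32-33 | T1 33-34 | T5 34-35 | T1 35-36 | T5 36-41 |
Completion: T1=36  T2=33  T3=7  T4=9  T5=41
Turnaround (C−A): T1=33  T2=23  T3=2  T4=6  T5=36
Waiting = turnaround − burst: T1=21, T2=15, T3=1, T4=4, T5=21
Total waiting = 21 + 15 + 1 + 4 + 21 = 62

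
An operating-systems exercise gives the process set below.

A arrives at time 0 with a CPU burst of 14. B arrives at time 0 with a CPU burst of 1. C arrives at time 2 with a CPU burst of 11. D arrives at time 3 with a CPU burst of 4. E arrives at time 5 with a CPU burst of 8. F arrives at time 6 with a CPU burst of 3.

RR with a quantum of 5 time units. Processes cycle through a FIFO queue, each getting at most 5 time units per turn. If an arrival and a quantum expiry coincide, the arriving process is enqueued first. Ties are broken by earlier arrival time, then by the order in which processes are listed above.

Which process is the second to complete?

Timeline: | A 0-5 | B 5-6 | C 6-11 | D 11-15 | E 15-20 | A 20-25 | F 25-28 | C 28-33 | E 33-36 | A 36-40 | C 40-41 |
Completion: A=40  B=6  C=41  D=15  E=36  F=28
Finish order: B → D → F → E → A → C

D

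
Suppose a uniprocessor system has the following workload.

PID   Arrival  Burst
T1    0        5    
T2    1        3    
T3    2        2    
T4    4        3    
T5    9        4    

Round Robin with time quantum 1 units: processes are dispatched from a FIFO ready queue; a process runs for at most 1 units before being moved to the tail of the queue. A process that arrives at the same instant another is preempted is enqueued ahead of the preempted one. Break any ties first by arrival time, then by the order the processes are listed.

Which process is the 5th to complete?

Timeline: | T1 0-1 | T2 1-2 | T1 2-3 | T3 3-4 | T2 4-5 | T1 5-6 | T4 6-7 | T3 7-8 | T2 8-9 | T1 9-10 | T4 10-11 | T5 11-12 | T1 12-13 | T4 13-14 | T5 14-17 |
Completion: T1=13  T2=9  T3=8  T4=14  T5=17
Turnaround (C−A): T1=13  T2=8  T3=6  T4=10  T5=8
Finish order: T3 → T2 → T1 → T4 → T5

T5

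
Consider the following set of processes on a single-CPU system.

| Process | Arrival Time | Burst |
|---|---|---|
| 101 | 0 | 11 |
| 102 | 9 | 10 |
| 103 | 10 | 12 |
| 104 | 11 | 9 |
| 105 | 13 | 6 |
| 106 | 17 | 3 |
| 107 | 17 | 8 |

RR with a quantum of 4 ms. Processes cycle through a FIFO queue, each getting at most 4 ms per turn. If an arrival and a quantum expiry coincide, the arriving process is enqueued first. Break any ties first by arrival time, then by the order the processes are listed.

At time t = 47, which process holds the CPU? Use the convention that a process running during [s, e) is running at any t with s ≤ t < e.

105

Timeline: | 101 0-11 | 102 11-15 | 103 15-19 | 104 19-23 | 105 23-27 | 102 27-31 | 106 31-34 | 107 34-38 | 103 38-42 | 104 42-46 | 105 46-48 | 102 48-50 | 107 50-54 | 103 54-58 | 104 58-59 |
Completion: 101=11  102=50  103=58  104=59  105=48  106=34  107=54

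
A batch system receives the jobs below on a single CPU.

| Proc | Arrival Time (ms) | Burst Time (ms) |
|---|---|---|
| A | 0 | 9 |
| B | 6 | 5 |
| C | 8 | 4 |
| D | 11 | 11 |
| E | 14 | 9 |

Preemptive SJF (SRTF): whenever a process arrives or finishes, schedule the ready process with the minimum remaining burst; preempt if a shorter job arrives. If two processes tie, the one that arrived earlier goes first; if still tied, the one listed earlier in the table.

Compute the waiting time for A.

Gantt: | A 0-9 | C 9-13 | B 13-18 | E 18-27 | D 27-38 |
Completion: A=9  B=18  C=13  D=38  E=27
Turnaround (C−A): A=9  B=12  C=5  D=27  E=13
Waiting(A) = turnaround − burst = 9 − 9 = 0

0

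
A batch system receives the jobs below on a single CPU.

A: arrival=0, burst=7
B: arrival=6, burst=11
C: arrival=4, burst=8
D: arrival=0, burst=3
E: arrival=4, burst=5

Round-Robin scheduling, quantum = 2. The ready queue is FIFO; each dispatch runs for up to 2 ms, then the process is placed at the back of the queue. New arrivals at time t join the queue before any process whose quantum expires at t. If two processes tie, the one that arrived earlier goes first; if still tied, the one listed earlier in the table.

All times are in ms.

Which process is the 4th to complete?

Gantt: | A 0-2 | D 2-4 | A 4-6 | C 6-8 | E 8-10 | D 10-11 | B 11-13 | A 13-15 | C 15-17 | E 17-19 | B 19-21 | A 21-22 | C 22-24 | E 24-25 | B 25-27 | C 27-29 | B 29-34 |
Completion: A=22  B=34  C=29  D=11  E=25
Finish order: D → A → E → C → B

C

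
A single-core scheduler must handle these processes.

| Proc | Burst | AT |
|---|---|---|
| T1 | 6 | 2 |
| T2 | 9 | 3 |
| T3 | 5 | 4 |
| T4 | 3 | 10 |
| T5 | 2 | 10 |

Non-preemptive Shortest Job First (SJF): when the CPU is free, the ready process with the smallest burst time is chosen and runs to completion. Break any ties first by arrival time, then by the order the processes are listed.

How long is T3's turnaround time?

9

Schedule: | idle 0-2 | T1 2-8 | T3 8-13 | T5 13-15 | T4 15-18 | T2 18-27 |
Completion: T1=8  T2=27  T3=13  T4=18  T5=15
Turnaround(T3) = completion − arrival = 13 − 4 = 9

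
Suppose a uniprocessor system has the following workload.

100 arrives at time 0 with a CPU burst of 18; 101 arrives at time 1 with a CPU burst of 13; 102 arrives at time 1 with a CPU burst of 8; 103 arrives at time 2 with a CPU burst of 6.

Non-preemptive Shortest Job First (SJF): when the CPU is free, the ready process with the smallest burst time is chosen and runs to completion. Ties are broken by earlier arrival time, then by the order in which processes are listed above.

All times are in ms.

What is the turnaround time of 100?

Schedule: | 100 0-18 | 103 18-24 | 102 24-32 | 101 32-45 |
Completion: 100=18  101=45  102=32  103=24
Turnaround (C−A): 100=18  101=44  102=31  103=22
Turnaround(100) = completion − arrival = 18 − 0 = 18

18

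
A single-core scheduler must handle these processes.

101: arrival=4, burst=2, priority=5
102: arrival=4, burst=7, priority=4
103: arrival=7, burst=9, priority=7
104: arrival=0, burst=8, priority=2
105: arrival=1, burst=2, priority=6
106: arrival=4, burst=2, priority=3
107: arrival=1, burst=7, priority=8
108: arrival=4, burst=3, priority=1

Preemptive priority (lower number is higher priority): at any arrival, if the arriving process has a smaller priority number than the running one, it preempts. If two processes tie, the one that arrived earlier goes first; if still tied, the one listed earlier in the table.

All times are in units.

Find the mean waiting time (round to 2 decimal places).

13.13

Timeline: | 104 0-4 | 108 4-7 | 104 7-11 | 106 11-13 | 102 13-20 | 101 20-22 | 105 22-24 | 103 24-33 | 107 33-40 |
Completion: 101=22  102=20  103=33  104=11  105=24  106=13  107=40  108=7
Waiting times: 101=16, 102=9, 103=17, 104=3, 105=21, 106=7, 107=32, 108=0
Average waiting = (16+9+17+3+21+7+32+0) / 8 = 105/8 = 13.13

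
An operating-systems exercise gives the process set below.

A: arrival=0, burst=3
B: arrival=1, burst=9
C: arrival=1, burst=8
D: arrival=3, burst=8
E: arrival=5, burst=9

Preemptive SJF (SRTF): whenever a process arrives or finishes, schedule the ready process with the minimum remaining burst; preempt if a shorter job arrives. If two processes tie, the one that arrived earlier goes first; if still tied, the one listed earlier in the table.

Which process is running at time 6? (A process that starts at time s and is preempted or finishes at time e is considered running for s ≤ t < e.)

Schedule: | A 0-3 | C 3-11 | D 11-19 | B 19-28 | E 28-37 |
Completion: A=3  B=28  C=11  D=19  E=37
Turnaround (C−A): A=3  B=27  C=10  D=16  E=32

C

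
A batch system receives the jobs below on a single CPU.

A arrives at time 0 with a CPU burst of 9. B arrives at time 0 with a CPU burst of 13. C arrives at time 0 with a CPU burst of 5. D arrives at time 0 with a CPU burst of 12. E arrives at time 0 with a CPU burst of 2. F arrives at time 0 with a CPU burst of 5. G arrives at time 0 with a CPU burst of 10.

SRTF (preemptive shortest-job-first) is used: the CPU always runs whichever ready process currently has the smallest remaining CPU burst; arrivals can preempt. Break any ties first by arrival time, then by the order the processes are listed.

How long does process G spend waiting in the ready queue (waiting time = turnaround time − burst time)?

21

Gantt: | E 0-2 | C 2-7 | F 7-12 | A 12-21 | G 21-31 | D 31-43 | B 43-56 |
Completion: A=21  B=56  C=7  D=43  E=2  F=12  G=31
Waiting(G) = turnaround − burst = 31 − 10 = 21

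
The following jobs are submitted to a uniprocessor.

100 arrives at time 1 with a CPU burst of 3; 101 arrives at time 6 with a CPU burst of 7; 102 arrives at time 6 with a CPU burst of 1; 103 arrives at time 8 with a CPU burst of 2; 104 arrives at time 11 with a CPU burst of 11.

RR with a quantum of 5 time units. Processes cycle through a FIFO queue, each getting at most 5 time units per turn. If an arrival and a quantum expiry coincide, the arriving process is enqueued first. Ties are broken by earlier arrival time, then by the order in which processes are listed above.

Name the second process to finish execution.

Timeline: | idle 0-1 | 100 1-4 | idle 4-6 | 101 6-11 | 102 11-12 | 103 12-14 | 104 14-19 | 101 19-21 | 104 21-27 |
Completion: 100=4  101=21  102=12  103=14  104=27
Turnaround (C−A): 100=3  101=15  102=6  103=6  104=16
Finish order: 100 → 102 → 103 → 101 → 104

102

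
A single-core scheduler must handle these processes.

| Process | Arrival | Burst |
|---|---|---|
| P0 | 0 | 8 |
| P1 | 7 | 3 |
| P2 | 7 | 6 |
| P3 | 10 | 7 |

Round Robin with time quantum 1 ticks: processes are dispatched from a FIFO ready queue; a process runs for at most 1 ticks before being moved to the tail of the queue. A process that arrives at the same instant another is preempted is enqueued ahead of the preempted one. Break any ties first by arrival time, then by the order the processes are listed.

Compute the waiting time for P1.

4

Timeline: | P0 0-7 | P1 7-8 | P2 8-9 | P0 9-10 | P1 10-11 | P2 11-12 | P3 12-13 | P1 13-14 | P2 14-15 | P3 15-16 | P2 16-17 | P3 17-18 | P2 18-19 | P3 19-20 | P2 20-21 | P3 21-24 |
Completion: P0=10  P1=14  P2=21  P3=24
Turnaround (C−A): P0=10  P1=7  P2=14  P3=14
Waiting(P1) = turnaround − burst = 7 − 3 = 4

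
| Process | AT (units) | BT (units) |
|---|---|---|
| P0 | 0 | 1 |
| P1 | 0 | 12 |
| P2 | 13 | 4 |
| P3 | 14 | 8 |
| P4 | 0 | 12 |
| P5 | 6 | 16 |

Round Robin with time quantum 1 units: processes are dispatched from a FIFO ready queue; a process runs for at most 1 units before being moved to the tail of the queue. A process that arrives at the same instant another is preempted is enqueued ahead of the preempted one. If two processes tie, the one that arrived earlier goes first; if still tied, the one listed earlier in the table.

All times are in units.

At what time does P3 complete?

47

Timeline: | P0 0-1 | P1 1-2 | P4 2-3 | P1 3-4 | P4 4-5 | P1 5-6 | P4 6-7 | P5 7-8 | P1 8-9 | P4 9-10 | P5 10-11 | P1 11-12 | P4 12-13 | P5 13-14 | P1 14-15 | P2 15-16 | P4 16-17 | P3 17-18 | P5 18-19 | P1 19-20 | P2 20-21 | P4 21-22 | P3 22-23 | P5 23-24 | P1 24-25 | P2 25-26 | P4 26-27 | P3 27-28 | P5 28-29 | P1 29-30 | P2 30-31 | P4 31-32 | P3 32-33 | P5 33-34 | P1 34-35 | P4 35-36 | P3 36-37 | P5 37-38 | P1 38-39 | P4 39-40 | P3 40-41 | P5 41-42 | P1 42-43 | P4 43-44 | P3 44-45 | P5 45-46 | P3 46-47 | P5 47-53 |
Completion: P0=1  P1=43  P2=31  P3=47  P4=44  P5=53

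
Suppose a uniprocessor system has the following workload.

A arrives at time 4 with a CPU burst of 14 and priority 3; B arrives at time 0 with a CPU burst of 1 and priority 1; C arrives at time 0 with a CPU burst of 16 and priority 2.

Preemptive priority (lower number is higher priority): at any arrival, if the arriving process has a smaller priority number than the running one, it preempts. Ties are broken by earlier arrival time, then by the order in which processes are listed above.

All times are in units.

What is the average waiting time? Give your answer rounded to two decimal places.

4.67

Schedule: | B 0-1 | C 1-17 | A 17-31 |
Completion: A=31  B=1  C=17
Turnaround (C−A): A=27  B=1  C=17
Waiting times: A=13, B=0, C=1
Average waiting = (13+0+1) / 3 = 14/3 = 4.67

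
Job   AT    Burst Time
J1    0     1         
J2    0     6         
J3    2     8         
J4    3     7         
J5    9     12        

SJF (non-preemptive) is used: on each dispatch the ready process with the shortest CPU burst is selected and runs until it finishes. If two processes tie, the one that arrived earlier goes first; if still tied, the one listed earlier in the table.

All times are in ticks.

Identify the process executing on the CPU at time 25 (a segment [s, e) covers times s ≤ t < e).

J5

Timeline: | J1 0-1 | J2 1-7 | J4 7-14 | J3 14-22 | J5 22-34 |
Completion: J1=1  J2=7  J3=22  J4=14  J5=34
Turnaround (C−A): J1=1  J2=7  J3=20  J4=11  J5=25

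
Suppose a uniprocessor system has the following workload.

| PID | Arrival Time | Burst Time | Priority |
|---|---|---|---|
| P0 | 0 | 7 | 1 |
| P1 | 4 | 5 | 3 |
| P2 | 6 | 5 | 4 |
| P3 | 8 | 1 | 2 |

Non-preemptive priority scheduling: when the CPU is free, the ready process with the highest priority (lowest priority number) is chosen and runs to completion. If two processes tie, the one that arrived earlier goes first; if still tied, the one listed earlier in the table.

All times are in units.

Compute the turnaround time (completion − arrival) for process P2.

12

Timeline: | P0 0-7 | P1 7-12 | P3 12-13 | P2 13-18 |
Completion: P0=7  P1=12  P2=18  P3=13
Turnaround (C−A): P0=7  P1=8  P2=12  P3=5
Turnaround(P2) = completion − arrival = 18 − 6 = 12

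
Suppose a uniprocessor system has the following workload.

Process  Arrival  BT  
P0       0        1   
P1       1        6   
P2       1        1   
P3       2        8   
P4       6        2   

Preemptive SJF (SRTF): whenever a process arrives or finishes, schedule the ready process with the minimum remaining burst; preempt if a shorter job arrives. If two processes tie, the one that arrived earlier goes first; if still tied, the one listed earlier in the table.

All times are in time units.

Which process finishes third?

P1

Gantt: | P0 0-1 | P2 1-2 | P1 2-8 | P4 8-10 | P3 10-18 |
Completion: P0=1  P1=8  P2=2  P3=18  P4=10
Turnaround (C−A): P0=1  P1=7  P2=1  P3=16  P4=4
Finish order: P0 → P2 → P1 → P4 → P3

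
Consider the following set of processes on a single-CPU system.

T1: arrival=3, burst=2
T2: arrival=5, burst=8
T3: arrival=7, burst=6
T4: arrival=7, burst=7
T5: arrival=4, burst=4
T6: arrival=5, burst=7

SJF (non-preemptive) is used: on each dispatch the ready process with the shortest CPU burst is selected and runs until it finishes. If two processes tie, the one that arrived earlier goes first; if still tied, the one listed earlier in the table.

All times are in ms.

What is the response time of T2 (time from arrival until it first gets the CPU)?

24

Gantt: | idle 0-3 | T1 3-5 | T5 5-9 | T3 9-15 | T6 15-22 | T4 22-29 | T2 29-37 |
Completion: T1=5  T2=37  T3=15  T4=29  T5=9  T6=22
Turnaround (C−A): T1=2  T2=32  T3=8  T4=22  T5=5  T6=17
Response(T2) = first start − arrival = 29 − 5 = 24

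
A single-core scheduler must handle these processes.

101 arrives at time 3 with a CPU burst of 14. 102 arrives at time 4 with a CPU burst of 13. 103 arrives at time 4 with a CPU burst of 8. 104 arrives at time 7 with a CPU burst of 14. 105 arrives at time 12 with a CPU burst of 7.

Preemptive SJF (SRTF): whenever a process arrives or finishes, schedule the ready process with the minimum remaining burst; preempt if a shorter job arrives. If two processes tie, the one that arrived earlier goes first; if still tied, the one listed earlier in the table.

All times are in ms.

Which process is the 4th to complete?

102

Gantt: | idle 0-3 | 101 3-4 | 103 4-12 | 105 12-19 | 101 19-32 | 102 32-45 | 104 45-59 |
Completion: 101=32  102=45  103=12  104=59  105=19
Turnaround (C−A): 101=29  102=41  103=8  104=52  105=7
Finish order: 103 → 105 → 101 → 102 → 104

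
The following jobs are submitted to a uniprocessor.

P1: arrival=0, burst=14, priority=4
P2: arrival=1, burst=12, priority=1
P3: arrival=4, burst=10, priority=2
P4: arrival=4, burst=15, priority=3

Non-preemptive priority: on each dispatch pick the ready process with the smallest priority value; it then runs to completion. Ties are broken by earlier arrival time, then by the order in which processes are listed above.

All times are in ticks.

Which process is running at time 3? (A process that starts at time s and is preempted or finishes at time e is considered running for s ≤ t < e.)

Gantt: | P1 0-14 | P2 14-26 | P3 26-36 | P4 36-51 |
Completion: P1=14  P2=26  P3=36  P4=51
Turnaround (C−A): P1=14  P2=25  P3=32  P4=47

P1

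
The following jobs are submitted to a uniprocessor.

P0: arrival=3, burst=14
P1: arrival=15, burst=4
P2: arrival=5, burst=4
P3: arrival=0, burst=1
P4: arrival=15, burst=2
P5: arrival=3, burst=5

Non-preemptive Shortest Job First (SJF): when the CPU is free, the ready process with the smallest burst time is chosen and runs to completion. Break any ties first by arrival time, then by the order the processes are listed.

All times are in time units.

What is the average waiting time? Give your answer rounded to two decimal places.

6.00

Gantt: | P3 0-1 | idle 1-3 | P5 3-8 | P2 8-12 | P0 12-26 | P4 26-28 | P1 28-32 |
Completion: P0=26  P1=32  P2=12  P3=1  P4=28  P5=8
Waiting times: P0=9, P1=13, P2=3, P3=0, P4=11, P5=0
Average waiting = (9+13+3+0+11+0) / 6 = 36/6 = 6.00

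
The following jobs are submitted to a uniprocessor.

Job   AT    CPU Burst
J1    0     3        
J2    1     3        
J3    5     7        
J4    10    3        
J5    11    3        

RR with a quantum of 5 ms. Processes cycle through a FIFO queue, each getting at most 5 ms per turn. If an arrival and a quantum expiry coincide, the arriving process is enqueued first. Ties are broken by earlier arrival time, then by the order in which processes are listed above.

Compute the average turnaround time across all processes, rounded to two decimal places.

Timeline: | J1 0-3 | J2 3-6 | J3 6-11 | J4 11-14 | J5 14-17 | J3 17-19 |
Completion: J1=3  J2=6  J3=19  J4=14  J5=17
Turnaround (C−A): J1=3  J2=5  J3=14  J4=4  J5=6
Turnaround times: J1=3, J2=5, J3=14, J4=4, J5=6
Average turnaround = (3+5+14+4+6) / 5 = 32/5 = 6.40

6.40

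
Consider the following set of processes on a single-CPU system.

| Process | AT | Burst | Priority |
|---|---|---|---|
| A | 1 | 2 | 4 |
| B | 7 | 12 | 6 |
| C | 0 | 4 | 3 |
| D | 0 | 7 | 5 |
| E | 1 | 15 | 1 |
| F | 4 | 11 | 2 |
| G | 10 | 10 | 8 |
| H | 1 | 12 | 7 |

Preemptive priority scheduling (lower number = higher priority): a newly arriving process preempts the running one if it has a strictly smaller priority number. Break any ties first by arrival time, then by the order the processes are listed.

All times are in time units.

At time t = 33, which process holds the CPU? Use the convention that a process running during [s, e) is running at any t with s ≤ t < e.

Schedule: | C 0-1 | E 1-16 | F 16-27 | C 27-30 | A 30-32 | D 32-39 | B 39-51 | H 51-63 | G 63-73 |
Completion: A=32  B=51  C=30  D=39  E=16  F=27  G=73  H=63
Turnaround (C−A): A=31  B=44  C=30  D=39  E=15  F=23  G=63  H=62

D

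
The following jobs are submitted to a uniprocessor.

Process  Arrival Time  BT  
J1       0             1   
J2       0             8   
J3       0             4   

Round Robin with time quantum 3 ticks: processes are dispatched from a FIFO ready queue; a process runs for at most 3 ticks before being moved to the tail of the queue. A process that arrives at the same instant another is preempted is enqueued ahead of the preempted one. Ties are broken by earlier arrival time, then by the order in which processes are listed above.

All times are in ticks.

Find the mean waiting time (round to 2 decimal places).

4.00

Timeline: | J1 0-1 | J2 1-4 | J3 4-7 | J2 7-10 | J3 10-11 | J2 11-13 |
Completion: J1=1  J2=13  J3=11
Turnaround (C−A): J1=1  J2=13  J3=11
Waiting times: J1=0, J2=5, J3=7
Average waiting = (0+5+7) / 3 = 12/3 = 4.00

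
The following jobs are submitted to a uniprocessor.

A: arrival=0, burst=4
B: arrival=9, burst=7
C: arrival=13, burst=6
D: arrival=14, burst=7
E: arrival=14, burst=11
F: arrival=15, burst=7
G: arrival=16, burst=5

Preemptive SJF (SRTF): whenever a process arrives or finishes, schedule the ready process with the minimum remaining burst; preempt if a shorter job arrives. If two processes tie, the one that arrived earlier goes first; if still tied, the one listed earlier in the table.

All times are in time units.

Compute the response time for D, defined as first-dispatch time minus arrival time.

13

Gantt: | A 0-4 | idle 4-9 | B 9-16 | G 16-21 | C 21-27 | D 27-34 | F 34-41 | E 41-52 |
Completion: A=4  B=16  C=27  D=34  E=52  F=41  G=21
Turnaround (C−A): A=4  B=7  C=14  D=20  E=38  F=26  G=5
Response(D) = first start − arrival = 27 − 14 = 13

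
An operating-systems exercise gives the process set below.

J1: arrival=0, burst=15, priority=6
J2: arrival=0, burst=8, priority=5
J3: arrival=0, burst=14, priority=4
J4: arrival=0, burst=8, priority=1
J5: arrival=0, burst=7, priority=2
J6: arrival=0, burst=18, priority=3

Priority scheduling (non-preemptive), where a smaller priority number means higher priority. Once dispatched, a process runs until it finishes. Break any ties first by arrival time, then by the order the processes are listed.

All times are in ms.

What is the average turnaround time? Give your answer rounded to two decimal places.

38.00

Schedule: | J4 0-8 | J5 8-15 | J6 15-33 | J3 33-47 | J2 47-55 | J1 55-70 |
Completion: J1=70  J2=55  J3=47  J4=8  J5=15  J6=33
Turnaround times: J1=70, J2=55, J3=47, J4=8, J5=15, J6=33
Average turnaround = (70+55+47+8+15+33) / 6 = 228/6 = 38.00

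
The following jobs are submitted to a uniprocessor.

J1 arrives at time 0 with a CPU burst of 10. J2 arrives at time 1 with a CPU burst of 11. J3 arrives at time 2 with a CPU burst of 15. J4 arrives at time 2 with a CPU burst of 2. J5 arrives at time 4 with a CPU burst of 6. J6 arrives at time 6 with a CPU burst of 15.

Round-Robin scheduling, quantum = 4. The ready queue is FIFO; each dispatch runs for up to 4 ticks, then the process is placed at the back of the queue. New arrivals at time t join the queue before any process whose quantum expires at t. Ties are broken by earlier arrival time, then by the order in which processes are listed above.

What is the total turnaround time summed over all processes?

233

Gantt: | J1 0-4 | J2 4-8 | J3 8-12 | J4 12-14 | J5 14-18 | J1 18-22 | J6 22-26 | J2 26-30 | J3 30-34 | J5 34-36 | J1 36-38 | J6 38-42 | J2 42-45 | J3 45-49 | J6 49-53 | J3 53-56 | J6 56-59 |
Completion: J1=38  J2=45  J3=56  J4=14  J5=36  J6=59
Turnaround (C−A): J1=38  J2=44  J3=54  J4=12  J5=32  J6=53
Turnaround = completion − arrival: J1=38, J2=44, J3=54, J4=12, J5=32, J6=53
Total turnaround = 38 + 44 + 54 + 12 + 32 + 53 = 233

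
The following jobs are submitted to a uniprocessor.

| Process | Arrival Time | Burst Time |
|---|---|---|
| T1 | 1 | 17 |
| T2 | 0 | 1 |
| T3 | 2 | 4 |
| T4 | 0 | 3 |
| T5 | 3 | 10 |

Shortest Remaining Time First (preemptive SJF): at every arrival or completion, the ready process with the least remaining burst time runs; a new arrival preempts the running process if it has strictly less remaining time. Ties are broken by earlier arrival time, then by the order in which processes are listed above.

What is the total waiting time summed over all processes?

Timeline: | T2 0-1 | T4 1-4 | T3 4-8 | T5 8-18 | T1 18-35 |
Completion: T1=35  T2=1  T3=8  T4=4  T5=18
Turnaround (C−A): T1=34  T2=1  T3=6  T4=4  T5=15
Waiting = turnaround − burst: T1=17, T2=0, T3=2, T4=1, T5=5
Total waiting = 17 + 0 + 2 + 1 + 5 = 25

25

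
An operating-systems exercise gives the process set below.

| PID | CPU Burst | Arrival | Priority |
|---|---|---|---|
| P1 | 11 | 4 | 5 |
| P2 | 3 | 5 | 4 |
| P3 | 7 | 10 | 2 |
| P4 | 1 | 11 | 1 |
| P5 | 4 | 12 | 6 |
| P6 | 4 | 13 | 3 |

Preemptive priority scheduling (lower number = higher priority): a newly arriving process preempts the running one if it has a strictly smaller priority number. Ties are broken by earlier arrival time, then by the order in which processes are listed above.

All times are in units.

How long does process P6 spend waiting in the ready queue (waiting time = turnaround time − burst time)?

5

Schedule: | idle 0-4 | P1 4-5 | P2 5-8 | P1 8-10 | P3 10-11 | P4 11-12 | P3 12-18 | P6 18-22 | P1 22-30 | P5 30-34 |
Completion: P1=30  P2=8  P3=18  P4=12  P5=34  P6=22
Waiting(P6) = turnaround − burst = 9 − 4 = 5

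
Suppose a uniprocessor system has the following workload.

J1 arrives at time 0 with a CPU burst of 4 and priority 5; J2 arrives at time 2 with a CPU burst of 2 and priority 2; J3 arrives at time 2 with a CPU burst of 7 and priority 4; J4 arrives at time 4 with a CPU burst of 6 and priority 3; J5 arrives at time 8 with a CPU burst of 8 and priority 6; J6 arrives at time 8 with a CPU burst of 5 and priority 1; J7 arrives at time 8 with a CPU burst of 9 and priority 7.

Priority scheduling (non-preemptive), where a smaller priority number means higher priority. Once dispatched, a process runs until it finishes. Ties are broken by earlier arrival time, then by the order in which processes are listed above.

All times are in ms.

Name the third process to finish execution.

J4

Schedule: | J1 0-4 | J2 4-6 | J4 6-12 | J6 12-17 | J3 17-24 | J5 24-32 | J7 32-41 |
Completion: J1=4  J2=6  J3=24  J4=12  J5=32  J6=17  J7=41
Turnaround (C−A): J1=4  J2=4  J3=22  J4=8  J5=24  J6=9  J7=33
Finish order: J1 → J2 → J4 → J6 → J3 → J5 → J7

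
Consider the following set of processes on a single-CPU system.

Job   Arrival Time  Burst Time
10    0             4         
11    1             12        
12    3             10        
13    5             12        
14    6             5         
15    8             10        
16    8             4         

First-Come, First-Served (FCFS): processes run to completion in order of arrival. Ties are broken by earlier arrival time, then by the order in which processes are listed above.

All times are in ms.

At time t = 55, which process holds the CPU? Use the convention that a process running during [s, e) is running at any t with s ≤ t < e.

16

Timeline: | 10 0-4 | 11 4-16 | 12 16-26 | 13 26-38 | 14 38-43 | 15 43-53 | 16 53-57 |
Completion: 10=4  11=16  12=26  13=38  14=43  15=53  16=57
Turnaround (C−A): 10=4  11=15  12=23  13=33  14=37  15=45  16=49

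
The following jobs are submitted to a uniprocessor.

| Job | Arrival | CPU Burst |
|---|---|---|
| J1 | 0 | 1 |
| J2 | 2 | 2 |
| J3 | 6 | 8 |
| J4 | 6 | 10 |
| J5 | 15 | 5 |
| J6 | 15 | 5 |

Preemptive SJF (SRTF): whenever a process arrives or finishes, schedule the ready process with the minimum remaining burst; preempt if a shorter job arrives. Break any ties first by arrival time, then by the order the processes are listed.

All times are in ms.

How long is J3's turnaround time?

8

Schedule: | J1 0-1 | idle 1-2 | J2 2-4 | idle 4-6 | J3 6-14 | J4 14-15 | J5 15-20 | J6 20-25 | J4 25-34 |
Completion: J1=1  J2=4  J3=14  J4=34  J5=20  J6=25
Turnaround (C−A): J1=1  J2=2  J3=8  J4=28  J5=5  J6=10
Turnaround(J3) = completion − arrival = 14 − 6 = 8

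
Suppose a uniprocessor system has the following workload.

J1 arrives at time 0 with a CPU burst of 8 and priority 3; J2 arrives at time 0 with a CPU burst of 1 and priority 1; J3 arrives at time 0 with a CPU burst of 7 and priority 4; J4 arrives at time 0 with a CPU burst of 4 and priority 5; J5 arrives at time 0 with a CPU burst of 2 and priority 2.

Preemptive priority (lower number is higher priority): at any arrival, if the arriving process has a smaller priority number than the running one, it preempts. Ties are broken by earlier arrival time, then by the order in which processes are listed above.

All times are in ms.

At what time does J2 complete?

Timeline: | J2 0-1 | J5 1-3 | J1 3-11 | J3 11-18 | J4 18-22 |
Completion: J1=11  J2=1  J3=18  J4=22  J5=3

1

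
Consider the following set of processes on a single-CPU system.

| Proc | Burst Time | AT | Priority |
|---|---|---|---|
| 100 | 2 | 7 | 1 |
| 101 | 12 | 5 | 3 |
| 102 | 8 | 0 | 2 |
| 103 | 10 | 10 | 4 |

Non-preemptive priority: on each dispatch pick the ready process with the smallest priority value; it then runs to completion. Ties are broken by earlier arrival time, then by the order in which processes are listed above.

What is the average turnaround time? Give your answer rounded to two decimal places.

Timeline: | 102 0-8 | 100 8-10 | 101 10-22 | 103 22-32 |
Completion: 100=10  101=22  102=8  103=32
Turnaround times: 100=3, 101=17, 102=8, 103=22
Average turnaround = (3+17+8+22) / 4 = 50/4 = 12.50

12.50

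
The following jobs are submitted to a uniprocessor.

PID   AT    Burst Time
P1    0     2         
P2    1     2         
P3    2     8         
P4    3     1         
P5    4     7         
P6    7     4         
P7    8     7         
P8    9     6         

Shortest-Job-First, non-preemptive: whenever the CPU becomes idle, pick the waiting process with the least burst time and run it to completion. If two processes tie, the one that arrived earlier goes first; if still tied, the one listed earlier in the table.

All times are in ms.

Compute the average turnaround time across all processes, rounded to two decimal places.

Schedule: | P1 0-2 | P2 2-4 | P4 4-5 | P5 5-12 | P6 12-16 | P8 16-22 | P7 22-29 | P3 29-37 |
Completion: P1=2  P2=4  P3=37  P4=5  P5=12  P6=16  P7=29  P8=22
Turnaround times: P1=2, P2=3, P3=35, P4=2, P5=8, P6=9, P7=21, P8=13
Average turnaround = (2+3+35+2+8+9+21+13) / 8 = 93/8 = 11.63

11.63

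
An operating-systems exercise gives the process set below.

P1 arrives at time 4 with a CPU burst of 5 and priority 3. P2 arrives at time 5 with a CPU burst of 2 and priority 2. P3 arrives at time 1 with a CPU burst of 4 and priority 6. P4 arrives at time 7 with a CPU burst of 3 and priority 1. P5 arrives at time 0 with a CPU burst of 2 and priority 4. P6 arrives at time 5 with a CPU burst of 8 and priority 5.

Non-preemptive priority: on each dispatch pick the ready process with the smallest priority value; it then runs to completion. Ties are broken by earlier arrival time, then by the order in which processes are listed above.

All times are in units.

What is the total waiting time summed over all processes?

21

Schedule: | P5 0-2 | P3 2-6 | P2 6-8 | P4 8-11 | P1 11-16 | P6 16-24 |
Completion: P1=16  P2=8  P3=6  P4=11  P5=2  P6=24
Turnaround (C−A): P1=12  P2=3  P3=5  P4=4  P5=2  P6=19
Waiting = turnaround − burst: P1=7, P2=1, P3=1, P4=1, P5=0, P6=11
Total waiting = 7 + 1 + 1 + 1 + 0 + 11 = 21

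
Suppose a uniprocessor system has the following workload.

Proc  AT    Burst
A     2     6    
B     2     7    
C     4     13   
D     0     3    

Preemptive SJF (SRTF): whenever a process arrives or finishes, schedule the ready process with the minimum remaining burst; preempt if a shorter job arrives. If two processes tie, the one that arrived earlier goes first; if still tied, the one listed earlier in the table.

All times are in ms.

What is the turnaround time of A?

7

Timeline: | D 0-3 | A 3-9 | B 9-16 | C 16-29 |
Completion: A=9  B=16  C=29  D=3
Turnaround(A) = completion − arrival = 9 − 2 = 7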